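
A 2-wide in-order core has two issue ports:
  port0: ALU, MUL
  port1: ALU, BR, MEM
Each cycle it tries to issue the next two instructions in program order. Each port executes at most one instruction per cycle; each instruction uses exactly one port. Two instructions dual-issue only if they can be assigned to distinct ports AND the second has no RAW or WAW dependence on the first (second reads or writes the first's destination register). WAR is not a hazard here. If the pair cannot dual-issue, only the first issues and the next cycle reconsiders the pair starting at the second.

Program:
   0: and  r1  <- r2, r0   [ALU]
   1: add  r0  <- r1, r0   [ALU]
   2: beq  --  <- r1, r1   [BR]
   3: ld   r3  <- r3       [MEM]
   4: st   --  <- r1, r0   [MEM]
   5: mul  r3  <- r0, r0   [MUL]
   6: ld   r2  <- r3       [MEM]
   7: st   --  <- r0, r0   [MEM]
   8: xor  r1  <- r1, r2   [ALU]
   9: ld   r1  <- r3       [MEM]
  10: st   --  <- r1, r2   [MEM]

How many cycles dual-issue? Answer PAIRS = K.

PAIRS = 3

c0: i0 and  RAW r1
c1: i1&i2 add+beq  dual
c2: i3 ld  no-port MEM/MEM
c3: i4&i5 st+mul  dual
c4: i6 ld  no-port MEM/MEM
c5: i7&i8 st+xor  dual
c6: i9 ld  no-port MEM/MEM
c7: i10 st  tail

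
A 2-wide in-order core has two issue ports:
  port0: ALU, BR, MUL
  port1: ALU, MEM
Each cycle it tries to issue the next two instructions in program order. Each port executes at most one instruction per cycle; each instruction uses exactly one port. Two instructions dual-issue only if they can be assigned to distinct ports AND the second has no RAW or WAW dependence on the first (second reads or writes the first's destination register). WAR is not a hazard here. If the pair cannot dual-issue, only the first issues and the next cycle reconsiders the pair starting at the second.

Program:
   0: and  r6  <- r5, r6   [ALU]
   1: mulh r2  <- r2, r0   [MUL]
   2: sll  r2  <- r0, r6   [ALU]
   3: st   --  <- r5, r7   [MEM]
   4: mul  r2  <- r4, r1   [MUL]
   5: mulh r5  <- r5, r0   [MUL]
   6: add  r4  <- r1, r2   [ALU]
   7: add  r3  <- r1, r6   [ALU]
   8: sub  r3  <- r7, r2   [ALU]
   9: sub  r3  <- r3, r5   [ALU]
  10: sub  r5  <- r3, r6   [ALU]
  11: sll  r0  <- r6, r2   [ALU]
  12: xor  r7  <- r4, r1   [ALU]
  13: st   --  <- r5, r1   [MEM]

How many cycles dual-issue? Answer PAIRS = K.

PAIRS = 5

c0: i0+i1 and;mulh  pair
c1: i2+i3 sll;st  pair
c2: i4 mul  no-port MUL/MUL
c3: i5+i6 mulh;add  pair
c4: i7 add  WAW r3
c5: i8 sub  RAW+WAW r3
c6: i9 sub  RAW r3
c7: i10+i11 sub;sll  pair
c8: i12+i13 xor;st  pair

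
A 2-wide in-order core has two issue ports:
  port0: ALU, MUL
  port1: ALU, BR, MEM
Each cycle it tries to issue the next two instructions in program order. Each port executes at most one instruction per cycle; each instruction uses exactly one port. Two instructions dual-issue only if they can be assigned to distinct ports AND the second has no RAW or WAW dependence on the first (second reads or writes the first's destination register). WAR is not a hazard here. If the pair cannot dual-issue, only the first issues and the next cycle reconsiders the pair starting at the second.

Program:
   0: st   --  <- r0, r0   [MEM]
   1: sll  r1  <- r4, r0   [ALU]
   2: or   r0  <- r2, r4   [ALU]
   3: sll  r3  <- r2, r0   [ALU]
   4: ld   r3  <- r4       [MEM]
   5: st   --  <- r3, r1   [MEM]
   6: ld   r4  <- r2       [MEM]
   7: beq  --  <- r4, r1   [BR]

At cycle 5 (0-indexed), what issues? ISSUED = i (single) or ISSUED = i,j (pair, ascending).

#0 head=0: st/sll i0,i1 2-wide
#1 head=2: or i2 RAW r0
#2 head=3: sll i3 WAW r3
#3 head=4: ld i4 no-port MEM/MEM
#4 head=5: st i5 no-port MEM/MEM
#5 head=6: ld i6 no-port MEM/BR
#6 head=7: beq i7 tail

ISSUED = 6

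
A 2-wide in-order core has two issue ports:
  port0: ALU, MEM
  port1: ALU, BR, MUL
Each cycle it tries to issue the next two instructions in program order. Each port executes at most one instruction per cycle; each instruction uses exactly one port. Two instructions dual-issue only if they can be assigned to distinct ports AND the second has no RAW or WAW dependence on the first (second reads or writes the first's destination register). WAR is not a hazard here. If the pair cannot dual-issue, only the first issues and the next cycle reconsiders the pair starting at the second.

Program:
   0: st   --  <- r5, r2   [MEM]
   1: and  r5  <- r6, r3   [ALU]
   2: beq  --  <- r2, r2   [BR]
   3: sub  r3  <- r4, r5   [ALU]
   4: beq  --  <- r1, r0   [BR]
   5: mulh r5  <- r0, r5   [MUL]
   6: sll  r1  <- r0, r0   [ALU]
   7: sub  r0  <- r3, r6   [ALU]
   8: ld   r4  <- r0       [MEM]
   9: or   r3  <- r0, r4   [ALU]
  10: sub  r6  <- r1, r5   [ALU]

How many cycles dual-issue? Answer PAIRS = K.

PAIRS = 4

0. st+and @i0&i1  | 2-wide
1. beq+sub @i2&i3  | 2-wide
2. beq @i4  | no-port BR/MUL
3. mulh+sll @i5&i6  | 2-wide
4. sub @i7  | RAW r0
5. ld @i8  | RAW r4
6. or+sub @i9&i10  | 2-wide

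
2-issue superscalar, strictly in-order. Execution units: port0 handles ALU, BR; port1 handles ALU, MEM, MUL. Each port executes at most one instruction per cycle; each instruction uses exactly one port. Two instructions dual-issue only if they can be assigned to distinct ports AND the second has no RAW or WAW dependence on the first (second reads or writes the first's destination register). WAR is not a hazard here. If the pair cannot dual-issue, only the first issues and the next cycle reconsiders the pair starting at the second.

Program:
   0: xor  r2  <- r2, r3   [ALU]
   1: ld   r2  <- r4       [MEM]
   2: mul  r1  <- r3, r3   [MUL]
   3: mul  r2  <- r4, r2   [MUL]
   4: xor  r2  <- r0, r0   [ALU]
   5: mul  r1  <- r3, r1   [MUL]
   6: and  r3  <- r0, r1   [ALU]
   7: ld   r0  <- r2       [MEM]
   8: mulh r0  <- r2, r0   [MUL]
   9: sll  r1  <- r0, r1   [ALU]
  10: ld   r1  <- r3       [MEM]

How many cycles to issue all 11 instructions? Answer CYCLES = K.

CYCLES = 9

  cy0 -> i0 (xor.ALU) WAW r2
  cy1 -> i1 (ld.MEM) no-port MEM/MUL
  cy2 -> i2 (mul.MUL) no-port MUL/MUL
  cy3 -> i3 (mul.MUL) WAW r2
  cy4 -> i4/i5 (xor.ALU mul.MUL) pair
  cy5 -> i6/i7 (and.ALU ld.MEM) pair
  cy6 -> i8 (mulh.MUL) RAW r0
  cy7 -> i9 (sll.ALU) WAW r1
  cy8 -> i10 (ld.MEM) tail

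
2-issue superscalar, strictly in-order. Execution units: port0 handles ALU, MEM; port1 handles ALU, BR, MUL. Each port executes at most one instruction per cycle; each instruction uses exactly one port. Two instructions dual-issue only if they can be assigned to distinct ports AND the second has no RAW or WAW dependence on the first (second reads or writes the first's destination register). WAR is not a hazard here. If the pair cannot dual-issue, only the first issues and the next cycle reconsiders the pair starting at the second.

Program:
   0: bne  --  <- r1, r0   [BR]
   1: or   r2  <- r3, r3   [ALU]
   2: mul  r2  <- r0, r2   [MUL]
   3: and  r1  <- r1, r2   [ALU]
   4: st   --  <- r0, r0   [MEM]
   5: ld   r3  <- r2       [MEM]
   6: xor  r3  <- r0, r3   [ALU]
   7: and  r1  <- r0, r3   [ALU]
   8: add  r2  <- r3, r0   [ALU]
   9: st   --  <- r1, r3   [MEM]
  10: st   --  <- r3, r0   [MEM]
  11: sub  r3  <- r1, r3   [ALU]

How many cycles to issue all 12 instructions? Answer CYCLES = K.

CYCLES = 8

[0] i0,i1  bne or  -- pair
[1] i2  mul  -- RAW r2
[2] i3,i4  and st  -- pair
[3] i5  ld  -- RAW+WAW r3
[4] i6  xor  -- RAW r3
[5] i7,i8  and add  -- pair
[6] i9  st  -- no-port MEM/MEM
[7] i10,i11  st sub  -- pair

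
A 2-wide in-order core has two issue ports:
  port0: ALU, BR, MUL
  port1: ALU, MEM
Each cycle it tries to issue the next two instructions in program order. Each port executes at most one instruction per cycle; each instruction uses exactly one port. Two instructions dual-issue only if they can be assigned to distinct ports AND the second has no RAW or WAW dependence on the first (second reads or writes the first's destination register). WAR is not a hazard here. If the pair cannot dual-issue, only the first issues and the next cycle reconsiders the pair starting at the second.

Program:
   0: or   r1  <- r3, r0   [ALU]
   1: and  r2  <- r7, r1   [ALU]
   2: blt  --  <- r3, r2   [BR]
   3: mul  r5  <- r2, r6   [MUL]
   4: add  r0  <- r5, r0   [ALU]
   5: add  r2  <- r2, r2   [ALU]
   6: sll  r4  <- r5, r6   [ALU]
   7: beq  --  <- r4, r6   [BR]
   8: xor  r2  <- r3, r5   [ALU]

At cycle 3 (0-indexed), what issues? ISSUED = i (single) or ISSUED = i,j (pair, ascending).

[0] i0  or  -- RAW r1
[1] i1  and  -- RAW r2
[2] i2  blt  -- no-port BR/MUL
[3] i3  mul  -- RAW r5
[4] i4/i5  add+add  -- pair
[5] i6  sll  -- RAW r4
[6] i7/i8  beq+xor  -- pair

ISSUED = 3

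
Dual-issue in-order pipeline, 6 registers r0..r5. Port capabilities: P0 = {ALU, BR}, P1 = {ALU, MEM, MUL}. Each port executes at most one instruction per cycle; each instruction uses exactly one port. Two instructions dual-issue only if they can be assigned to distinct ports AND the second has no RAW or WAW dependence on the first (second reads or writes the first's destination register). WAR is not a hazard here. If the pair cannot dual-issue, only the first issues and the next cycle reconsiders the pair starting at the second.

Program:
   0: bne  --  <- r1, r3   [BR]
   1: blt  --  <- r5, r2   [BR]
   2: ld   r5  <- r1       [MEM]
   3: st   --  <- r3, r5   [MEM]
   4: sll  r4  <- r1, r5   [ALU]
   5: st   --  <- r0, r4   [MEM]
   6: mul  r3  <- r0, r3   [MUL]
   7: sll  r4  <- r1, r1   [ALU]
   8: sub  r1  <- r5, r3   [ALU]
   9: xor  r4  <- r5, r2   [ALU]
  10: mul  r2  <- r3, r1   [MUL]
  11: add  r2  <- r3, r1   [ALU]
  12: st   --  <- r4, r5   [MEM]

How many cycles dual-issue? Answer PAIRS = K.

PAIRS = 5

#0 head=0: bne.BR i0 no-port BR/BR
#1 head=1: blt.BR ld.MEM i1&i2 2-wide
#2 head=3: st.MEM sll.ALU i3&i4 2-wide
#3 head=5: st.MEM i5 no-port MEM/MUL
#4 head=6: mul.MUL sll.ALU i6&i7 2-wide
#5 head=8: sub.ALU xor.ALU i8&i9 2-wide
#6 head=10: mul.MUL i10 WAW r2
#7 head=11: add.ALU st.MEM i11&i12 2-wide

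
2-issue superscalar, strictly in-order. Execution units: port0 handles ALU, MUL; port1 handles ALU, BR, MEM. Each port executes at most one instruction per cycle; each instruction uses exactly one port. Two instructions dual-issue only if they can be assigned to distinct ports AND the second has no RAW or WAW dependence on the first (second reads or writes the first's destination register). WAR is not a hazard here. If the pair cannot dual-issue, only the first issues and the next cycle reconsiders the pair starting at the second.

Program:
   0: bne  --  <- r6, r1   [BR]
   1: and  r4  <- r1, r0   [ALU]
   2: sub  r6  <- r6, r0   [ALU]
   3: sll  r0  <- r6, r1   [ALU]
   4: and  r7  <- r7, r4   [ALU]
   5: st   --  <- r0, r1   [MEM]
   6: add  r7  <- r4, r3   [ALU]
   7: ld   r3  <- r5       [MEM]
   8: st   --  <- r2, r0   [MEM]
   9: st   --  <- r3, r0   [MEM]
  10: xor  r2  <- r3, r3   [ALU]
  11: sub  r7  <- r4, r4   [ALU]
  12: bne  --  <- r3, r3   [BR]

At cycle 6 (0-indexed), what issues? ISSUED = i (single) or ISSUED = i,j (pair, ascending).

#0 head=0: bne and i0+i1 2-wide
#1 head=2: sub i2 RAW r6
#2 head=3: sll and i3+i4 2-wide
#3 head=5: st add i5+i6 2-wide
#4 head=7: ld i7 no-port MEM/MEM
#5 head=8: st i8 no-port MEM/MEM
#6 head=9: st xor i9+i10 2-wide
#7 head=11: sub bne i11+i12 2-wide

ISSUED = 9,10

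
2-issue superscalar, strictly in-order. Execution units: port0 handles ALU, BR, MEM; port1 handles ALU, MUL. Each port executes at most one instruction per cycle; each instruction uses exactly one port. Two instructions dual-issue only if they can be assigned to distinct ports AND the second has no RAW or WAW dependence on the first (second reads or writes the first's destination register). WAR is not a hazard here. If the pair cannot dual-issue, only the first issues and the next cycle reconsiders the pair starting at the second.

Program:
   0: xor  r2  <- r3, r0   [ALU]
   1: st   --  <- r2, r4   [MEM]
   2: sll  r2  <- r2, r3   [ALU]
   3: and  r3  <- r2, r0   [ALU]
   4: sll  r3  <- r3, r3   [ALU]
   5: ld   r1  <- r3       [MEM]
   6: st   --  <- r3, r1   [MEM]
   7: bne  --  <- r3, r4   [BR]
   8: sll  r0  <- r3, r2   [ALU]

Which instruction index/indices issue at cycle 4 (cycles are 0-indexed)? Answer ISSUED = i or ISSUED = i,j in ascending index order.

ISSUED = 5

t=0 i0:xor ; RAW r2
t=1 i1&i2:st;sll ; dual
t=2 i3:and ; RAW+WAW r3
t=3 i4:sll ; RAW r3
t=4 i5:ld ; no-port MEM/MEM
t=5 i6:st ; no-port MEM/BR
t=6 i7&i8:bne;sll ; dual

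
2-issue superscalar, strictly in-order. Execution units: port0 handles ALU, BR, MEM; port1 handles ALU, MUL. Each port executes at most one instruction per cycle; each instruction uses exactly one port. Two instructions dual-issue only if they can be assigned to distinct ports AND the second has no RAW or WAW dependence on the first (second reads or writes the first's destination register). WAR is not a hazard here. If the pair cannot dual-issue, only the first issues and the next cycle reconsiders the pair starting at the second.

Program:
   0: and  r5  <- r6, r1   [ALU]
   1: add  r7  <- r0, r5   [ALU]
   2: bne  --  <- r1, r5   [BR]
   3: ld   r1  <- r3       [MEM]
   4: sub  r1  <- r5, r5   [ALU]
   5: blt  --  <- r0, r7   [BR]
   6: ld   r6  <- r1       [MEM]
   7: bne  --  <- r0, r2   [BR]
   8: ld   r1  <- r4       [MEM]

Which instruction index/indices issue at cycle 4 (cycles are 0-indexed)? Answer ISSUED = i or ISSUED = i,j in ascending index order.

ISSUED = 6

c0: i0 and  RAW r5
c1: i1/i2 add bne  dual
c2: i3 ld  WAW r1
c3: i4/i5 sub blt  dual
c4: i6 ld  no-port MEM/BR
c5: i7 bne  no-port BR/MEM
c6: i8 ld  tail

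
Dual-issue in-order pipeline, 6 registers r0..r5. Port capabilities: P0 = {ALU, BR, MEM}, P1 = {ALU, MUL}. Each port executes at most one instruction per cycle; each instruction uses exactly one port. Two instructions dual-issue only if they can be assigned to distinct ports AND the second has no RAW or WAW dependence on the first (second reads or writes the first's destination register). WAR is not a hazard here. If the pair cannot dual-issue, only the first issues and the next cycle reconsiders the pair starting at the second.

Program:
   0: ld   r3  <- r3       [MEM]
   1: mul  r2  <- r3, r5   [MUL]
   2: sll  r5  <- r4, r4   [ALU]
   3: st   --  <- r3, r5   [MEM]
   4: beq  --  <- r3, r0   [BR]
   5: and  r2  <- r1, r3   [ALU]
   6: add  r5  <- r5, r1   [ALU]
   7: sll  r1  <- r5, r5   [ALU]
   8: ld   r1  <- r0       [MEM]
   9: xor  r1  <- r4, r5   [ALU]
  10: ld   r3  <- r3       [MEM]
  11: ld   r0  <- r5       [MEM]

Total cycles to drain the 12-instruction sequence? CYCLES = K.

#0 head=0: ld.MEM i0 RAW r3
#1 head=1: mul.MUL sll.ALU i1&i2 pair
#2 head=3: st.MEM i3 no-port MEM/BR
#3 head=4: beq.BR and.ALU i4&i5 pair
#4 head=6: add.ALU i6 RAW r5
#5 head=7: sll.ALU i7 WAW r1
#6 head=8: ld.MEM i8 WAW r1
#7 head=9: xor.ALU ld.MEM i9&i10 pair
#8 head=11: ld.MEM i11 tail

CYCLES = 9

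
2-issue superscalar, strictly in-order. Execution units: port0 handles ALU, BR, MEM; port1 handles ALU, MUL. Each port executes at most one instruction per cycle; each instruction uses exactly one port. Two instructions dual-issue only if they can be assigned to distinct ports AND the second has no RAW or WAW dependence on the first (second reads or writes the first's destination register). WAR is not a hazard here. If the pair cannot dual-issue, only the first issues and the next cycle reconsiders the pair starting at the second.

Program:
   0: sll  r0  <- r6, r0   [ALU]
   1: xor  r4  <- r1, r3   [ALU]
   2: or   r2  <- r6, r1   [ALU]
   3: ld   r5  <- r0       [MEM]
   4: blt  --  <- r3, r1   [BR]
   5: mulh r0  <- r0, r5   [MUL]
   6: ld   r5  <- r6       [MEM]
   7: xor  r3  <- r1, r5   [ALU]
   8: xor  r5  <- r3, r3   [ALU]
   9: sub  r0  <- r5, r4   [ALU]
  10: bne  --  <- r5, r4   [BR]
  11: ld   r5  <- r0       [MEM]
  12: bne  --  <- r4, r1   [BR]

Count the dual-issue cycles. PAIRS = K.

PAIRS = 4

#0 head=0: sll.ALU+xor.ALU i0,i1 2-wide
#1 head=2: or.ALU+ld.MEM i2,i3 2-wide
#2 head=4: blt.BR+mulh.MUL i4,i5 2-wide
#3 head=6: ld.MEM i6 RAW r5
#4 head=7: xor.ALU i7 RAW r3
#5 head=8: xor.ALU i8 RAW r5
#6 head=9: sub.ALU+bne.BR i9,i10 2-wide
#7 head=11: ld.MEM i11 no-port MEM/BR
#8 head=12: bne.BR i12 tail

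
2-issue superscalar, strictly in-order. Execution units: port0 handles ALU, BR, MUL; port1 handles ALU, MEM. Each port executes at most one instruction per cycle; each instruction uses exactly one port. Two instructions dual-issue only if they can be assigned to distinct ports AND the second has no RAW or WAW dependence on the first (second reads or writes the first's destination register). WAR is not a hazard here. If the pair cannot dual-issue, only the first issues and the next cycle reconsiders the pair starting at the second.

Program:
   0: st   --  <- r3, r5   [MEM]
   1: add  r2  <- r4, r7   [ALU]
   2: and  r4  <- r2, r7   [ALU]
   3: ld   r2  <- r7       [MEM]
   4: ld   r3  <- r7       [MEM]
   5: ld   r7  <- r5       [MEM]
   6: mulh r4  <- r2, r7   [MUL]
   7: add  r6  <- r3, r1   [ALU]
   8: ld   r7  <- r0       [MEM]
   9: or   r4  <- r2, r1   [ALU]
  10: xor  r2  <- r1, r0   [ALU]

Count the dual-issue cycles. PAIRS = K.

0. st;add @i0/i1  | 2-wide
1. and;ld @i2/i3  | 2-wide
2. ld @i4  | no-port MEM/MEM
3. ld @i5  | RAW r7
4. mulh;add @i6/i7  | 2-wide
5. ld;or @i8/i9  | 2-wide
6. xor @i10  | tail

PAIRS = 4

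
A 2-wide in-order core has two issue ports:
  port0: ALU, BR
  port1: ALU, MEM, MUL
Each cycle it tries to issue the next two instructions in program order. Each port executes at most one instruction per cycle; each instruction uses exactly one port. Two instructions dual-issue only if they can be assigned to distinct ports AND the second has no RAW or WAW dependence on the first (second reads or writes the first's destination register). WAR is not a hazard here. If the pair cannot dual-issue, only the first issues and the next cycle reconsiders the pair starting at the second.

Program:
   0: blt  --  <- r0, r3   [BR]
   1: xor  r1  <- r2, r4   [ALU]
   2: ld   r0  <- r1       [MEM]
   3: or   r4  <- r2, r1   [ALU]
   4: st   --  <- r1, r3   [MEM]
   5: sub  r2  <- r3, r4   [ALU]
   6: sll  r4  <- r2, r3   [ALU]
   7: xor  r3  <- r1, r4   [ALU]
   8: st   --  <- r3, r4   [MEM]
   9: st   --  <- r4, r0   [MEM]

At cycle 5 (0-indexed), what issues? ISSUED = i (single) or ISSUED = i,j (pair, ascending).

[0] i0+i1  blt.BR xor.ALU  -- pair
[1] i2+i3  ld.MEM or.ALU  -- pair
[2] i4+i5  st.MEM sub.ALU  -- pair
[3] i6  sll.ALU  -- RAW r4
[4] i7  xor.ALU  -- RAW r3
[5] i8  st.MEM  -- no-port MEM/MEM
[6] i9  st.MEM  -- tail

ISSUED = 8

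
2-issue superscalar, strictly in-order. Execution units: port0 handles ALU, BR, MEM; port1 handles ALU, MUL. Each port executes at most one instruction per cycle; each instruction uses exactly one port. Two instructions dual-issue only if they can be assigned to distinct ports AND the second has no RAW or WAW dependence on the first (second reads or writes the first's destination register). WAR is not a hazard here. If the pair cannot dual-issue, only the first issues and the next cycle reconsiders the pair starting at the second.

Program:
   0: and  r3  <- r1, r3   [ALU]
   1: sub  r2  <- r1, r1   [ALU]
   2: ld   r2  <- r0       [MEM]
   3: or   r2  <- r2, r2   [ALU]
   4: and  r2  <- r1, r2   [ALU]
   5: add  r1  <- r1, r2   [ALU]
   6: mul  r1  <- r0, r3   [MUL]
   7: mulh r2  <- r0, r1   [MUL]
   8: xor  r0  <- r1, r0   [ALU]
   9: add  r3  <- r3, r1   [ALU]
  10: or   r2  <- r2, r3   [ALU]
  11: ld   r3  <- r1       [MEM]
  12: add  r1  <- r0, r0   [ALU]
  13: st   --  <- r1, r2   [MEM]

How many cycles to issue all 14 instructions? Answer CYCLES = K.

  cy0 -> i0+i1 (and.ALU+sub.ALU) 2-wide
  cy1 -> i2 (ld.MEM) RAW+WAW r2
  cy2 -> i3 (or.ALU) RAW+WAW r2
  cy3 -> i4 (and.ALU) RAW r2
  cy4 -> i5 (add.ALU) WAW r1
  cy5 -> i6 (mul.MUL) no-port MUL/MUL
  cy6 -> i7+i8 (mulh.MUL+xor.ALU) 2-wide
  cy7 -> i9 (add.ALU) RAW r3
  cy8 -> i10+i11 (or.ALU+ld.MEM) 2-wide
  cy9 -> i12 (add.ALU) RAW r1
  cy10 -> i13 (st.MEM) tail

CYCLES = 11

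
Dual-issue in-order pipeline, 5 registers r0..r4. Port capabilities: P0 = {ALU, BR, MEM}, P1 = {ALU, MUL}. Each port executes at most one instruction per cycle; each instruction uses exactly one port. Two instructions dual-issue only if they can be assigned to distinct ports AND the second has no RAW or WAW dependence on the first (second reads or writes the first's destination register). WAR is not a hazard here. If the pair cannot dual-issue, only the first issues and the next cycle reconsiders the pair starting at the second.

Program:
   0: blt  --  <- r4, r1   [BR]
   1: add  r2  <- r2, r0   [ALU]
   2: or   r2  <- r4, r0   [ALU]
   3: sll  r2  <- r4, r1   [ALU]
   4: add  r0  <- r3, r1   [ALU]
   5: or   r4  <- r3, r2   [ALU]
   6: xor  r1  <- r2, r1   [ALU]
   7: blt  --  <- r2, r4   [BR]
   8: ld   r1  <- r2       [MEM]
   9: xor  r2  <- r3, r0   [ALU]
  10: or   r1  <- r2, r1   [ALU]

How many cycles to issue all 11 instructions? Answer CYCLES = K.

[0] i0/i1  blt add  -- pair
[1] i2  or  -- WAW r2
[2] i3/i4  sll add  -- pair
[3] i5/i6  or xor  -- pair
[4] i7  blt  -- no-port BR/MEM
[5] i8/i9  ld xor  -- pair
[6] i10  or  -- tail

CYCLES = 7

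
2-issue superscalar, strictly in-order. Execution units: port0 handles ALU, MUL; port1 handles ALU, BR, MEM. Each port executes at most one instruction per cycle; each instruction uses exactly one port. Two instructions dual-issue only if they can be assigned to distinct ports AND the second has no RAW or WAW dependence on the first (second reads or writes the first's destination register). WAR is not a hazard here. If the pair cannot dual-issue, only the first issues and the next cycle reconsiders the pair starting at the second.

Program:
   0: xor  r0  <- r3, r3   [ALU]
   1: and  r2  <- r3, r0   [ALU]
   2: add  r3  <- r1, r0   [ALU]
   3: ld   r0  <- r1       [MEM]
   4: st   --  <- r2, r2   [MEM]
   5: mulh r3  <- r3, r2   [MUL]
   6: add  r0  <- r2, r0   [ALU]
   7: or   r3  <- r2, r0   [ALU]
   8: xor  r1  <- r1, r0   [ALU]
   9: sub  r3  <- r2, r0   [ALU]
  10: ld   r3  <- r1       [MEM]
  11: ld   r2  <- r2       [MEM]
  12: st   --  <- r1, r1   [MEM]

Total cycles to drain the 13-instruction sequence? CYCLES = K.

t=0 i0:xor.ALU ; RAW r0
t=1 i1+i2:and.ALU/add.ALU ; pair
t=2 i3:ld.MEM ; no-port MEM/MEM
t=3 i4+i5:st.MEM/mulh.MUL ; pair
t=4 i6:add.ALU ; RAW r0
t=5 i7+i8:or.ALU/xor.ALU ; pair
t=6 i9:sub.ALU ; WAW r3
t=7 i10:ld.MEM ; no-port MEM/MEM
t=8 i11:ld.MEM ; no-port MEM/MEM
t=9 i12:st.MEM ; tail

CYCLES = 10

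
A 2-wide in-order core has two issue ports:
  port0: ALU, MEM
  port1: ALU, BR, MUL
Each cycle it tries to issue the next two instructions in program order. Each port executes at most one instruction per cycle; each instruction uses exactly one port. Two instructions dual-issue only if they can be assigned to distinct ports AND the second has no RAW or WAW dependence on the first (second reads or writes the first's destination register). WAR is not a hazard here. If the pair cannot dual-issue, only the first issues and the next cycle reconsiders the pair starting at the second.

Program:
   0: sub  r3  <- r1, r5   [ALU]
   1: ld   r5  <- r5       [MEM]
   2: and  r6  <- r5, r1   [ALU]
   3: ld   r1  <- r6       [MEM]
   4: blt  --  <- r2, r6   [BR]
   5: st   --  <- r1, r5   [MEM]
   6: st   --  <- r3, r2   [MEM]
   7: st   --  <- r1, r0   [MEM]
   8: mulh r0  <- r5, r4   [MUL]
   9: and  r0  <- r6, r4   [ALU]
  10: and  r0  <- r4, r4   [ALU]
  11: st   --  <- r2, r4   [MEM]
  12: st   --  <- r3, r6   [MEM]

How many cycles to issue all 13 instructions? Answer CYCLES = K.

CYCLES = 9

[0] i0&i1  sub.ALU;ld.MEM  -- dual
[1] i2  and.ALU  -- RAW r6
[2] i3&i4  ld.MEM;blt.BR  -- dual
[3] i5  st.MEM  -- no-port MEM/MEM
[4] i6  st.MEM  -- no-port MEM/MEM
[5] i7&i8  st.MEM;mulh.MUL  -- dual
[6] i9  and.ALU  -- WAW r0
[7] i10&i11  and.ALU;st.MEM  -- dual
[8] i12  st.MEM  -- tail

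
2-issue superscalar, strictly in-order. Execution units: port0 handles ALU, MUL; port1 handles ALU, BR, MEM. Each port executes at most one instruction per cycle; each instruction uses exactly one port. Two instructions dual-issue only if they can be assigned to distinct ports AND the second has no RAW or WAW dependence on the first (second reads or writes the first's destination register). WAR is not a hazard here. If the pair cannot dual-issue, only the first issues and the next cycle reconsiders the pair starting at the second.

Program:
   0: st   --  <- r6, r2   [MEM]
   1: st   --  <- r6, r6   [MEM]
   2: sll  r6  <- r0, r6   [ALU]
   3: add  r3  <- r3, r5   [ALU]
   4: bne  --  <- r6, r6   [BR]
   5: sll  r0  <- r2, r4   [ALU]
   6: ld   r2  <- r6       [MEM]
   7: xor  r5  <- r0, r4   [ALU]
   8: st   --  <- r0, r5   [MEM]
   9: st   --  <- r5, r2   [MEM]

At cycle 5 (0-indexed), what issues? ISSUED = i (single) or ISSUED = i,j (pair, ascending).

t=0 i0:st.MEM ; no-port MEM/MEM
t=1 i1,i2:st.MEM sll.ALU ; dual
t=2 i3,i4:add.ALU bne.BR ; dual
t=3 i5,i6:sll.ALU ld.MEM ; dual
t=4 i7:xor.ALU ; RAW r5
t=5 i8:st.MEM ; no-port MEM/MEM
t=6 i9:st.MEM ; tail

ISSUED = 8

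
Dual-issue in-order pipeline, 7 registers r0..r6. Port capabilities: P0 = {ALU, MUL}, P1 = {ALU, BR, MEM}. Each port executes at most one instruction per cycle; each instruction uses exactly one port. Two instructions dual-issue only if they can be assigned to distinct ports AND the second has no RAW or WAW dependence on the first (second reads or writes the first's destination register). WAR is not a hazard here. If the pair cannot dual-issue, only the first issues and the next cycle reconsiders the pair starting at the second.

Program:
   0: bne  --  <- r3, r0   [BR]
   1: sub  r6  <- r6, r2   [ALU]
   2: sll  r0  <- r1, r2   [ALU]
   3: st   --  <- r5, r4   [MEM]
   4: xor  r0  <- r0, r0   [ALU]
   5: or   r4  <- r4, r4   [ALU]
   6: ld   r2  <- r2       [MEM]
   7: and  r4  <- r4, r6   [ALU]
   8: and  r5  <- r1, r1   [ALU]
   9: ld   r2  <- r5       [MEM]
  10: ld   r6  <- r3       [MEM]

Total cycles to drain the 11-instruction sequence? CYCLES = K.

0. bne.BR/sub.ALU @i0+i1  | pair
1. sll.ALU/st.MEM @i2+i3  | pair
2. xor.ALU/or.ALU @i4+i5  | pair
3. ld.MEM/and.ALU @i6+i7  | pair
4. and.ALU @i8  | RAW r5
5. ld.MEM @i9  | no-port MEM/MEM
6. ld.MEM @i10  | tail

CYCLES = 7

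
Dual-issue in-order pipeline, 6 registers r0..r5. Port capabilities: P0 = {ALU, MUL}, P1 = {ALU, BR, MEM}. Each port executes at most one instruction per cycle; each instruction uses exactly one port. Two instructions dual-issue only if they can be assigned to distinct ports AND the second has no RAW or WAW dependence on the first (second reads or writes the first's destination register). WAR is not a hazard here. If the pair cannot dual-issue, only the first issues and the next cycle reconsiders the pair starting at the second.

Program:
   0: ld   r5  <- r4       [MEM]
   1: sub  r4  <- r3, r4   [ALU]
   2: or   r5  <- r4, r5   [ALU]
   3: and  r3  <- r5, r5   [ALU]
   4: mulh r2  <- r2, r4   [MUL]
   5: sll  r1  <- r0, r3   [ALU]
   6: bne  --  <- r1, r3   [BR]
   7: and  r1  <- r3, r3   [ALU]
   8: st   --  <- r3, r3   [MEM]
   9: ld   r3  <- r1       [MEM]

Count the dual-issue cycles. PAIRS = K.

PAIRS = 3

[0] i0+i1  ld.MEM+sub.ALU  -- pair
[1] i2  or.ALU  -- RAW r5
[2] i3+i4  and.ALU+mulh.MUL  -- pair
[3] i5  sll.ALU  -- RAW r1
[4] i6+i7  bne.BR+and.ALU  -- pair
[5] i8  st.MEM  -- no-port MEM/MEM
[6] i9  ld.MEM  -- tail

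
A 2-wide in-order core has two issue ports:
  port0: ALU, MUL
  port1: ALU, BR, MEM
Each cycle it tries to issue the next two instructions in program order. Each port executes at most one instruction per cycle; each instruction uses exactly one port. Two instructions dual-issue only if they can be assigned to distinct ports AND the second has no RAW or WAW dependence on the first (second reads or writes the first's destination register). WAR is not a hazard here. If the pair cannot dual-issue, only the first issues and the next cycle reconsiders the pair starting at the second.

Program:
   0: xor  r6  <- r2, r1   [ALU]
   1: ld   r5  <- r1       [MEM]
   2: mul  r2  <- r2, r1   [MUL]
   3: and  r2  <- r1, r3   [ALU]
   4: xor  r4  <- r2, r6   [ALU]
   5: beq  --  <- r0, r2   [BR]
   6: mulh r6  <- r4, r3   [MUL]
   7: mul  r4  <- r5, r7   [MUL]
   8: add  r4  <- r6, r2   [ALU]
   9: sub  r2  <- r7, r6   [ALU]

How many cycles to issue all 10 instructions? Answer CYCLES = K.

c0: i0,i1 xor.ALU;ld.MEM  2-wide
c1: i2 mul.MUL  WAW r2
c2: i3 and.ALU  RAW r2
c3: i4,i5 xor.ALU;beq.BR  2-wide
c4: i6 mulh.MUL  no-port MUL/MUL
c5: i7 mul.MUL  WAW r4
c6: i8,i9 add.ALU;sub.ALU  2-wide

CYCLES = 7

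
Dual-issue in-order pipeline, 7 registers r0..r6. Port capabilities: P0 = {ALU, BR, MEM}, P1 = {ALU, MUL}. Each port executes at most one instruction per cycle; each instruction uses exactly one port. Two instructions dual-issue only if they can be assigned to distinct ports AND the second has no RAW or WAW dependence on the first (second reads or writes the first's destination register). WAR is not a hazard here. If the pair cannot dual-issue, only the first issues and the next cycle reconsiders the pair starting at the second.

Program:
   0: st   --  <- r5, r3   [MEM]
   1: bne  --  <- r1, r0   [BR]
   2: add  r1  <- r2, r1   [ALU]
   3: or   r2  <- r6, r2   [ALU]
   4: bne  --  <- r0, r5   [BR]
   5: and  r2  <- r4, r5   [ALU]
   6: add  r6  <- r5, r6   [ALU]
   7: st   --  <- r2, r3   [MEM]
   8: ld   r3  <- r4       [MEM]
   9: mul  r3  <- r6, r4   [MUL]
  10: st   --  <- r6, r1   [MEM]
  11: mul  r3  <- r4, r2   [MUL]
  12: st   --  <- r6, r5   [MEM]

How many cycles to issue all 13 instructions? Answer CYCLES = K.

#0 head=0: st.MEM i0 no-port MEM/BR
#1 head=1: bne.BR add.ALU i1+i2 2-wide
#2 head=3: or.ALU bne.BR i3+i4 2-wide
#3 head=5: and.ALU add.ALU i5+i6 2-wide
#4 head=7: st.MEM i7 no-port MEM/MEM
#5 head=8: ld.MEM i8 WAW r3
#6 head=9: mul.MUL st.MEM i9+i10 2-wide
#7 head=11: mul.MUL st.MEM i11+i12 2-wide

CYCLES = 8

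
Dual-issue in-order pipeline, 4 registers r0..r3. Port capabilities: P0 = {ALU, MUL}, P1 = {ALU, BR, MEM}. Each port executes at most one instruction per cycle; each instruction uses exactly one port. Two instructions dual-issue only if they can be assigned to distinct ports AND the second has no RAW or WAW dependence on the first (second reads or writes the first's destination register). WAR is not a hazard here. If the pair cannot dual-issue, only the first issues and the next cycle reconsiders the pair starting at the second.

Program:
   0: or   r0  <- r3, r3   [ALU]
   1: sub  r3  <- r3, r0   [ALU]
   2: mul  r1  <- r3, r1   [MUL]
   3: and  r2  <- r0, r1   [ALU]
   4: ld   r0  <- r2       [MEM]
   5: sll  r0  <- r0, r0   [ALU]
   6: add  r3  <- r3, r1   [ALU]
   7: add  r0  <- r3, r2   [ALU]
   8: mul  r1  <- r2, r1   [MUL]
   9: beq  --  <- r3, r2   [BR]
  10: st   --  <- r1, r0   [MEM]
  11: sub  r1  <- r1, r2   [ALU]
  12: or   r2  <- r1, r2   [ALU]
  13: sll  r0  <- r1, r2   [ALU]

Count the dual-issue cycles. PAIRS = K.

PAIRS = 3

[0] i0  or.ALU  -- RAW r0
[1] i1  sub.ALU  -- RAW r3
[2] i2  mul.MUL  -- RAW r1
[3] i3  and.ALU  -- RAW r2
[4] i4  ld.MEM  -- RAW+WAW r0
[5] i5,i6  sll.ALU+add.ALU  -- dual
[6] i7,i8  add.ALU+mul.MUL  -- dual
[7] i9  beq.BR  -- no-port BR/MEM
[8] i10,i11  st.MEM+sub.ALU  -- dual
[9] i12  or.ALU  -- RAW r2
[10] i13  sll.ALU  -- tail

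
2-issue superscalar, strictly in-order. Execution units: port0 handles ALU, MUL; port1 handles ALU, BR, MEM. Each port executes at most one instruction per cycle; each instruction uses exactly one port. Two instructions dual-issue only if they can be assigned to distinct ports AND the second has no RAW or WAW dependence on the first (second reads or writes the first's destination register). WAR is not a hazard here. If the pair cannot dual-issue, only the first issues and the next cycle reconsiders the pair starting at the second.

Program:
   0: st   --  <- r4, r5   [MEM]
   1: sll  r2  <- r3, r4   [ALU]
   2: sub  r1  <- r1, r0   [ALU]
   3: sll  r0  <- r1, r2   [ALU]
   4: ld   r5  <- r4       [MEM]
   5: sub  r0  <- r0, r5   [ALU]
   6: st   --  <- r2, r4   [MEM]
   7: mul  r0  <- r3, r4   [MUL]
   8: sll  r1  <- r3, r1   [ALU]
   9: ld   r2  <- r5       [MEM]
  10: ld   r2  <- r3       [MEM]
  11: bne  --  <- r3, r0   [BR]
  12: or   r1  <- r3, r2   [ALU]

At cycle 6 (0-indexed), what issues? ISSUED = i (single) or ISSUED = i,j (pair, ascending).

ISSUED = 10

0. st;sll @i0/i1  | pair
1. sub @i2  | RAW r1
2. sll;ld @i3/i4  | pair
3. sub;st @i5/i6  | pair
4. mul;sll @i7/i8  | pair
5. ld @i9  | no-port MEM/MEM
6. ld @i10  | no-port MEM/BR
7. bne;or @i11/i12  | pair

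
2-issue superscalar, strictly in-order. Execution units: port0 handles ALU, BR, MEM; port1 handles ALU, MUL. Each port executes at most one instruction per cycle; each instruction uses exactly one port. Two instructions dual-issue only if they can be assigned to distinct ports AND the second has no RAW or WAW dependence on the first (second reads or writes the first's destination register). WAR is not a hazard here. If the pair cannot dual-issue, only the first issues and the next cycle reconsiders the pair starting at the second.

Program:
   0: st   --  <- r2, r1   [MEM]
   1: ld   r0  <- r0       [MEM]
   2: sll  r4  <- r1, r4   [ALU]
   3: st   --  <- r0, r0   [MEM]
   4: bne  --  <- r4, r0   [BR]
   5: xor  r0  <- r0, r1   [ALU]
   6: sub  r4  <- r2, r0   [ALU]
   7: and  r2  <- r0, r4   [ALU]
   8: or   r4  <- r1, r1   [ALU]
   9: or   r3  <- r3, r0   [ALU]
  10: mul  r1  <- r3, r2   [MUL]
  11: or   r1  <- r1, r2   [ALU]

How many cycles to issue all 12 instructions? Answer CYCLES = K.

  cy0 -> i0 (st) no-port MEM/MEM
  cy1 -> i1/i2 (ld/sll) dual
  cy2 -> i3 (st) no-port MEM/BR
  cy3 -> i4/i5 (bne/xor) dual
  cy4 -> i6 (sub) RAW r4
  cy5 -> i7/i8 (and/or) dual
  cy6 -> i9 (or) RAW r3
  cy7 -> i10 (mul) RAW+WAW r1
  cy8 -> i11 (or) tail

CYCLES = 9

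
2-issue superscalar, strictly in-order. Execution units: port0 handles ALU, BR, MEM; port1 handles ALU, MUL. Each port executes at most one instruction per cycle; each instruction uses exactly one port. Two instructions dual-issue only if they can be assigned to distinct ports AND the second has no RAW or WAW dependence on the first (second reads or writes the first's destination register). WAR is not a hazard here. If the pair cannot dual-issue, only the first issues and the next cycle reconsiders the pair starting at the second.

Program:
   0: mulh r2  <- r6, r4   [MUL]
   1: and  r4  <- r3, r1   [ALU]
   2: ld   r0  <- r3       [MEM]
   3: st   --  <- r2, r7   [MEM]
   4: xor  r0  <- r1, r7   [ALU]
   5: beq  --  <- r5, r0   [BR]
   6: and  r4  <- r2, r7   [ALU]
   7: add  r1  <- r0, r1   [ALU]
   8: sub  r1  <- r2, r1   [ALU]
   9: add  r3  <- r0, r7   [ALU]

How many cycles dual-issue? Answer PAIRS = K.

[0] i0/i1  mulh.MUL/and.ALU  -- 2-wide
[1] i2  ld.MEM  -- no-port MEM/MEM
[2] i3/i4  st.MEM/xor.ALU  -- 2-wide
[3] i5/i6  beq.BR/and.ALU  -- 2-wide
[4] i7  add.ALU  -- RAW+WAW r1
[5] i8/i9  sub.ALU/add.ALU  -- 2-wide

PAIRS = 4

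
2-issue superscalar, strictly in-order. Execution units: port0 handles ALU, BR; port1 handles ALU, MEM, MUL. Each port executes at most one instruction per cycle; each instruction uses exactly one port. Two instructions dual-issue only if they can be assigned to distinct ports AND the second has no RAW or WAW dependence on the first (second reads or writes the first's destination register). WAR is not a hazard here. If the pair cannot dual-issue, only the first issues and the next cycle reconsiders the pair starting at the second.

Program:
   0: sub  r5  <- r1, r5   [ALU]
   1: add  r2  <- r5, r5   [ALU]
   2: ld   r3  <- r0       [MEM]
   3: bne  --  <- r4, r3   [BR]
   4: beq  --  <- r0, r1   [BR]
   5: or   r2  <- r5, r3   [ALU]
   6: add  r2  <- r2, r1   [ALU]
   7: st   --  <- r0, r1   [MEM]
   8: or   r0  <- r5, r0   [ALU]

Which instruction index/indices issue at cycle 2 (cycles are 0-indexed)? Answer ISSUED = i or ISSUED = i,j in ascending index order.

ISSUED = 3

c0: i0 sub.ALU  RAW r5
c1: i1&i2 add.ALU;ld.MEM  pair
c2: i3 bne.BR  no-port BR/BR
c3: i4&i5 beq.BR;or.ALU  pair
c4: i6&i7 add.ALU;st.MEM  pair
c5: i8 or.ALU  tail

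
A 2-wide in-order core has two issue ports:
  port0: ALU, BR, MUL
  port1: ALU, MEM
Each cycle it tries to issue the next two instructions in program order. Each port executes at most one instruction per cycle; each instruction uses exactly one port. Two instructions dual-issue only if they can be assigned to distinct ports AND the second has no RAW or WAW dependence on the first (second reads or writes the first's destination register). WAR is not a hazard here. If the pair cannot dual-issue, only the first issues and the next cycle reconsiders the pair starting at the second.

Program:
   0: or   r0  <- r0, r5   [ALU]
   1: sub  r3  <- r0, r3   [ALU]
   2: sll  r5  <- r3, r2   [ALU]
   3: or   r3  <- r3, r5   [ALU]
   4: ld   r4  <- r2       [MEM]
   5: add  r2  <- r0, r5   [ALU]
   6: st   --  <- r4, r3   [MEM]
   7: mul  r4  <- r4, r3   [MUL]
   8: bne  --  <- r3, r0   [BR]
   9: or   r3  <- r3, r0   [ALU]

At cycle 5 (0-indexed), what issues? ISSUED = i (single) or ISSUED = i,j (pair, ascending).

ISSUED = 7

0. or @i0  | RAW r0
1. sub @i1  | RAW r3
2. sll @i2  | RAW r5
3. or+ld @i3,i4  | 2-wide
4. add+st @i5,i6  | 2-wide
5. mul @i7  | no-port MUL/BR
6. bne+or @i8,i9  | 2-wide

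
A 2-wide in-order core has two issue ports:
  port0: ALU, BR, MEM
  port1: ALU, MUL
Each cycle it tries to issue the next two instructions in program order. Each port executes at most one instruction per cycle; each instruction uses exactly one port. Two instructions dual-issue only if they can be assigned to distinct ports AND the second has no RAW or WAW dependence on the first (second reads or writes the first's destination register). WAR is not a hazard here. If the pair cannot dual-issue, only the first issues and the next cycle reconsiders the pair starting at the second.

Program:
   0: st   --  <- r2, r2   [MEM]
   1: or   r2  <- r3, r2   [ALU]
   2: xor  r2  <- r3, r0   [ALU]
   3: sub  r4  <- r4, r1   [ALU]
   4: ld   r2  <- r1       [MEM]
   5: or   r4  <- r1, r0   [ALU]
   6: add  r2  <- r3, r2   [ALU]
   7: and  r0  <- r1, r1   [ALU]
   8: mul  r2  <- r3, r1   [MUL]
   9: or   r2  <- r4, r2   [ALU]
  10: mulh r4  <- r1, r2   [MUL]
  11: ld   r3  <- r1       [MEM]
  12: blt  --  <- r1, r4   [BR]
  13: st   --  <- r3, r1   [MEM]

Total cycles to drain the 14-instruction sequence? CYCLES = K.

CYCLES = 9

c0: i0/i1 st.MEM;or.ALU  dual
c1: i2/i3 xor.ALU;sub.ALU  dual
c2: i4/i5 ld.MEM;or.ALU  dual
c3: i6/i7 add.ALU;and.ALU  dual
c4: i8 mul.MUL  RAW+WAW r2
c5: i9 or.ALU  RAW r2
c6: i10/i11 mulh.MUL;ld.MEM  dual
c7: i12 blt.BR  no-port BR/MEM
c8: i13 st.MEM  tail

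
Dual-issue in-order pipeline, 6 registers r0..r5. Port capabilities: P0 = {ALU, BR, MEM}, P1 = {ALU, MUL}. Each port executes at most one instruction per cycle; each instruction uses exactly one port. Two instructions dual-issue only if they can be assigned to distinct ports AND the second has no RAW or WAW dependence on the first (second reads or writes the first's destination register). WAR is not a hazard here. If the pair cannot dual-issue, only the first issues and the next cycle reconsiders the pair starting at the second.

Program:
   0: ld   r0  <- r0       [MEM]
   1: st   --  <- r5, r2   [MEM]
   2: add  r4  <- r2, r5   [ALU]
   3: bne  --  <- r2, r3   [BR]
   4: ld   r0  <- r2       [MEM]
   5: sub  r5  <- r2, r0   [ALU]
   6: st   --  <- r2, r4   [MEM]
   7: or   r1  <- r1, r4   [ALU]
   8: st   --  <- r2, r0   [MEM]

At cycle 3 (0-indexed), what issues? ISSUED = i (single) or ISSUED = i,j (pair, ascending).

ISSUED = 4

#0 head=0: ld.MEM i0 no-port MEM/MEM
#1 head=1: st.MEM/add.ALU i1,i2 pair
#2 head=3: bne.BR i3 no-port BR/MEM
#3 head=4: ld.MEM i4 RAW r0
#4 head=5: sub.ALU/st.MEM i5,i6 pair
#5 head=7: or.ALU/st.MEM i7,i8 pair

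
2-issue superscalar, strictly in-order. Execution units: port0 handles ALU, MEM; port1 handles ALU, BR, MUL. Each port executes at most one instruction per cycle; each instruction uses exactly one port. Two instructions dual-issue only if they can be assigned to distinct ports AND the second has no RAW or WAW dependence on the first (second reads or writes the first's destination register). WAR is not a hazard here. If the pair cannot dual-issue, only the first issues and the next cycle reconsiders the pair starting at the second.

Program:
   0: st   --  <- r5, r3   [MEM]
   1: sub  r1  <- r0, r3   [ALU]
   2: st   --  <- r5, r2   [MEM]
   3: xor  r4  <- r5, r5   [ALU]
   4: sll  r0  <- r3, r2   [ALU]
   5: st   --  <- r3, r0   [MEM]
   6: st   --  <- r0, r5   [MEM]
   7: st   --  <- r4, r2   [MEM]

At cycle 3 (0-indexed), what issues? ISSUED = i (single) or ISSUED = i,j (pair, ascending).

c0: i0,i1 st.MEM;sub.ALU  pair
c1: i2,i3 st.MEM;xor.ALU  pair
c2: i4 sll.ALU  RAW r0
c3: i5 st.MEM  no-port MEM/MEM
c4: i6 st.MEM  no-port MEM/MEM
c5: i7 st.MEM  tail

ISSUED = 5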